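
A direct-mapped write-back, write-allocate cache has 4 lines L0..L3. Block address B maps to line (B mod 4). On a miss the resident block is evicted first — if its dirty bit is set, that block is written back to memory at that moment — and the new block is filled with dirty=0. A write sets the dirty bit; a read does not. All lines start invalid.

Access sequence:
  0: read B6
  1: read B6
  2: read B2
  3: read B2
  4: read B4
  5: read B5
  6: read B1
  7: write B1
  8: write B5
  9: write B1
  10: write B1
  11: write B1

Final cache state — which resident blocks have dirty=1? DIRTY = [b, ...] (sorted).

0: R B6 → L2 miss [-]
1: R B6 → L2 hit [-]
2: R B2 → L2 miss [-]
3: R B2 → L2 hit [-]
4: R B4 → L0 miss [-]
5: R B5 → L1 miss [-]
6: R B1 → L1 miss [-]
7: W B1 → L1 hit [D]
8: W B5 → L1 miss wb→B1 [D]
9: W B1 → L1 miss wb→B5 [D]
10: W B1 → L1 hit [D]
11: W B1 → L1 hit [D]

DIRTY = [1]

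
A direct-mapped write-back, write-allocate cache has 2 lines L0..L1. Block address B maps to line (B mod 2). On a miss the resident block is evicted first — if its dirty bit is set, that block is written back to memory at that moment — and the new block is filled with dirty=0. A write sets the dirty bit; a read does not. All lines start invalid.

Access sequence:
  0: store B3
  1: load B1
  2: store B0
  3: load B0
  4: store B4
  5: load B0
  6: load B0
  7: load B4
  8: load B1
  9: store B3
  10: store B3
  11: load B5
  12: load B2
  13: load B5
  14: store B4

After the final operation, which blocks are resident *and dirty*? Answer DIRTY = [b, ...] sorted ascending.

0: W B3 -> L1 miss  d=D]
1: R B1 -> L1 miss wb->B3  d=-]
2: W B0 -> L0 miss  d=D]
3: R B0 -> L0 hit  d=D]
4: W B4 -> L0 miss wb->B0  d=D]
5: R B0 -> L0 miss wb->B4  d=-]
6: R B0 -> L0 hit  d=-]
7: R B4 -> L0 miss  d=-]
8: R B1 -> L1 hit  d=-]
9: W B3 -> L1 miss  d=D]
10: W B3 -> L1 hit  d=D]
11: R B5 -> L1 miss wb->B3  d=-]
12: R B2 -> L0 miss  d=-]
13: R B5 -> L1 hit  d=-]
14: W B4 -> L0 miss  d=D]

DIRTY = [4]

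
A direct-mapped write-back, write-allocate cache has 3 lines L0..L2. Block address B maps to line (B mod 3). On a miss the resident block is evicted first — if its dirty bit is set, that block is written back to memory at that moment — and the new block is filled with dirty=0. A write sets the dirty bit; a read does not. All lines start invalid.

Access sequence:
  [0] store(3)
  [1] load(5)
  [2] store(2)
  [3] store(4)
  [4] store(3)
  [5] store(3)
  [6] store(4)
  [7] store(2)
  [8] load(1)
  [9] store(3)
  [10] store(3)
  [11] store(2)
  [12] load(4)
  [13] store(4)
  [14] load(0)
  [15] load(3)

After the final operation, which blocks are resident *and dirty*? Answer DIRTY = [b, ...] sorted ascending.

DIRTY = [2, 4]

0: W B3 -> L0 miss  d=D]
1: R B5 -> L2 miss  d=-]
2: W B2 -> L2 miss  d=D]
3: W B4 -> L1 miss  d=D]
4: W B3 -> L0 hit  d=D]
5: W B3 -> L0 hit  d=D]
6: W B4 -> L1 hit  d=D]
7: W B2 -> L2 hit  d=D]
8: R B1 -> L1 miss wb->B4  d=-]
9: W B3 -> L0 hit  d=D]
10: W B3 -> L0 hit  d=D]
11: W B2 -> L2 hit  d=D]
12: R B4 -> L1 miss  d=-]
13: W B4 -> L1 hit  d=D]
14: R B0 -> L0 miss wb->B3  d=-]
15: R B3 -> L0 miss  d=-]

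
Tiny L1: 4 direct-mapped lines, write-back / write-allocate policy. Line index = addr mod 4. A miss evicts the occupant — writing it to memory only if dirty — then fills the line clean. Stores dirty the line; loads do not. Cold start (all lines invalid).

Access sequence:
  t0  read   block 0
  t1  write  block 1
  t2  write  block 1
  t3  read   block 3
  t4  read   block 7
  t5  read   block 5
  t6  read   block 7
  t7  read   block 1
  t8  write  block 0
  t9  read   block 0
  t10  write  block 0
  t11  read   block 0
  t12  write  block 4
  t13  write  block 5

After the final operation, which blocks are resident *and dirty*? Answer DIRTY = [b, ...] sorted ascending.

0: R B0 → L0 miss [-]
1: W B1 → L1 miss [D]
2: W B1 → L1 hit [D]
3: R B3 → L3 miss [-]
4: R B7 → L3 miss [-]
5: R B5 → L1 miss wb→B1 [-]
6: R B7 → L3 hit [-]
7: R B1 → L1 miss [-]
8: W B0 → L0 hit [D]
9: R B0 → L0 hit [D]
10: W B0 → L0 hit [D]
11: R B0 → L0 hit [D]
12: W B4 → L0 miss wb→B0 [D]
13: W B5 → L1 miss [D]

DIRTY = [4, 5]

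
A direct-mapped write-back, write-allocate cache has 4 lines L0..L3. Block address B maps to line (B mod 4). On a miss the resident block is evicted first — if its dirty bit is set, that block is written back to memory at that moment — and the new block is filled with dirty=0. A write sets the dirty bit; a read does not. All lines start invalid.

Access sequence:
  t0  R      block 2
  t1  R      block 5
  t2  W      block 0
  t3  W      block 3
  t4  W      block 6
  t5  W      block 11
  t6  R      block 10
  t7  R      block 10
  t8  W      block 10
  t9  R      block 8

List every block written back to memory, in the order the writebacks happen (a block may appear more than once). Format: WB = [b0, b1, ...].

WB = [3, 6, 0]

0: R B2 -> L2 miss  d=-]
1: R B5 -> L1 miss  d=-]
2: W B0 -> L0 miss  d=D]
3: W B3 -> L3 miss  d=D]
4: W B6 -> L2 miss  d=D]
5: W B11 -> L3 miss wb->B3  d=D]
6: R B10 -> L2 miss wb->B6  d=-]
7: R B10 -> L2 hit  d=-]
8: W B10 -> L2 hit  d=D]
9: R B8 -> L0 miss wb->B0  d=-]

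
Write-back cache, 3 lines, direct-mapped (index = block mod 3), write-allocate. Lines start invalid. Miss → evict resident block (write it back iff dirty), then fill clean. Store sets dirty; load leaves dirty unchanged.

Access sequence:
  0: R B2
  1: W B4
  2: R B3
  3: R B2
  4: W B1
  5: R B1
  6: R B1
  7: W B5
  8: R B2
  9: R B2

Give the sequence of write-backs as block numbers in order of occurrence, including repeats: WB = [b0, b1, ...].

  0 | R B2 → L2 miss [-]
  1 | W B4 → L1 miss [D]
  2 | R B3 → L0 miss [-]
  3 | R B2 → L2 hit [-]
  4 | W B1 → L1 miss wb→B4 [D]
  5 | R B1 → L1 hit [D]
  6 | R B1 → L1 hit [D]
  7 | W B5 → L2 miss [D]
  8 | R B2 → L2 miss wb→B5 [-]
  9 | R B2 → L2 hit [-]

WB = [4, 5]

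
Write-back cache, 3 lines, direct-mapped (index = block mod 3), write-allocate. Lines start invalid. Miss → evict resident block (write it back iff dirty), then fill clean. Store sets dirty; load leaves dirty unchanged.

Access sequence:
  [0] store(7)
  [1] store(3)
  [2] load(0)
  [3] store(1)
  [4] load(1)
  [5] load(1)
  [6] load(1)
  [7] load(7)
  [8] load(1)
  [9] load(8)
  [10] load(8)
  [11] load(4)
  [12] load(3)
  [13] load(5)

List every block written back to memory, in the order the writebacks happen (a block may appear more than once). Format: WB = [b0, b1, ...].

WB = [3, 7, 1]

0: W B7 -> L1 miss  d=D]
1: W B3 -> L0 miss  d=D]
2: R B0 -> L0 miss wb->B3  d=-]
3: W B1 -> L1 miss wb->B7  d=D]
4: R B1 -> L1 hit  d=D]
5: R B1 -> L1 hit  d=D]
6: R B1 -> L1 hit  d=D]
7: R B7 -> L1 miss wb->B1  d=-]
8: R B1 -> L1 miss  d=-]
9: R B8 -> L2 miss  d=-]
10: R B8 -> L2 hit  d=-]
11: R B4 -> L1 miss  d=-]
12: R B3 -> L0 miss  d=-]
13: R B5 -> L2 miss  d=-]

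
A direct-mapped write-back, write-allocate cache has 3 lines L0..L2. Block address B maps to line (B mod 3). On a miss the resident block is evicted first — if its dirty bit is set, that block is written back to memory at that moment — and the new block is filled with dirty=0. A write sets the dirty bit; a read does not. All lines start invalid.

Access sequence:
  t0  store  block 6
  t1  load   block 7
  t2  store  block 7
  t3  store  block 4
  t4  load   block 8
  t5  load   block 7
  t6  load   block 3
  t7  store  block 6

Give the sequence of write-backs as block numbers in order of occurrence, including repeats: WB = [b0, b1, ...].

0: W B6 → L0 miss [D]
1: R B7 → L1 miss [-]
2: W B7 → L1 hit [D]
3: W B4 → L1 miss wb→B7 [D]
4: R B8 → L2 miss [-]
5: R B7 → L1 miss wb→B4 [-]
6: R B3 → L0 miss wb→B6 [-]
7: W B6 → L0 miss [D]

WB = [7, 4, 6]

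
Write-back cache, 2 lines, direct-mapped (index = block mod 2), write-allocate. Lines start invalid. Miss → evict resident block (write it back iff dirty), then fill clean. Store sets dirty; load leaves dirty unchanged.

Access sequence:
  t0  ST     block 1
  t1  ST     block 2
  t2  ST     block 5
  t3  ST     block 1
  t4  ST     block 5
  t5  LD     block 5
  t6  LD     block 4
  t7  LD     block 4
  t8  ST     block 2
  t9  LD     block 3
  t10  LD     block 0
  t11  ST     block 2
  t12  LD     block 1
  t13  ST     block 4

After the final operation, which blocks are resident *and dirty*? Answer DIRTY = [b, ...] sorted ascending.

0: W B1 -> L1 miss  d=D]
1: W B2 -> L0 miss  d=D]
2: W B5 -> L1 miss wb->B1  d=D]
3: W B1 -> L1 miss wb->B5  d=D]
4: W B5 -> L1 miss wb->B1  d=D]
5: R B5 -> L1 hit  d=D]
6: R B4 -> L0 miss wb->B2  d=-]
7: R B4 -> L0 hit  d=-]
8: W B2 -> L0 miss  d=D]
9: R B3 -> L1 miss wb->B5  d=-]
10: R B0 -> L0 miss wb->B2  d=-]
11: W B2 -> L0 miss  d=D]
12: R B1 -> L1 miss  d=-]
13: W B4 -> L0 miss wb->B2  d=D]

DIRTY = [4]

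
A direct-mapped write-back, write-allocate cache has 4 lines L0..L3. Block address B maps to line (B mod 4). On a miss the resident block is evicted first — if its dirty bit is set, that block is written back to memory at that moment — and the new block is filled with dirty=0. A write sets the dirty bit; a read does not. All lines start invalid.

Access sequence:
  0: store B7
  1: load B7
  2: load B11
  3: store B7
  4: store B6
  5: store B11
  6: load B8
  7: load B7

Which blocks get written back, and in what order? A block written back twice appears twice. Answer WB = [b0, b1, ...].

0: W B7 → L3 miss [D]
1: R B7 → L3 hit [D]
2: R B11 → L3 miss wb→B7 [-]
3: W B7 → L3 miss [D]
4: W B6 → L2 miss [D]
5: W B11 → L3 miss wb→B7 [D]
6: R B8 → L0 miss [-]
7: R B7 → L3 miss wb→B11 [-]

WB = [7, 7, 11]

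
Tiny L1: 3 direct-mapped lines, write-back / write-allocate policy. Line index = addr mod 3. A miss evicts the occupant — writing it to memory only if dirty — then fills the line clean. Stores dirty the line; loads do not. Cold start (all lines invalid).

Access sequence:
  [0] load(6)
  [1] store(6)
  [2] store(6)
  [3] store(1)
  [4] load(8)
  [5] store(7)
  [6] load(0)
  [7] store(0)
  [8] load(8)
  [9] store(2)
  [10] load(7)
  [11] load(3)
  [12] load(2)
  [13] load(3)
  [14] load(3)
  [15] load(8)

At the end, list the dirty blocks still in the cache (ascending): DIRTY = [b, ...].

DIRTY = [7]

0: R B6 → L0 miss [-]
1: W B6 → L0 hit [D]
2: W B6 → L0 hit [D]
3: W B1 → L1 miss [D]
4: R B8 → L2 miss [-]
5: W B7 → L1 miss wb→B1 [D]
6: R B0 → L0 miss wb→B6 [-]
7: W B0 → L0 hit [D]
8: R B8 → L2 hit [-]
9: W B2 → L2 miss [D]
10: R B7 → L1 hit [D]
11: R B3 → L0 miss wb→B0 [-]
12: R B2 → L2 hit [D]
13: R B3 → L0 hit [-]
14: R B3 → L0 hit [-]
15: R B8 → L2 miss wb→B2 [-]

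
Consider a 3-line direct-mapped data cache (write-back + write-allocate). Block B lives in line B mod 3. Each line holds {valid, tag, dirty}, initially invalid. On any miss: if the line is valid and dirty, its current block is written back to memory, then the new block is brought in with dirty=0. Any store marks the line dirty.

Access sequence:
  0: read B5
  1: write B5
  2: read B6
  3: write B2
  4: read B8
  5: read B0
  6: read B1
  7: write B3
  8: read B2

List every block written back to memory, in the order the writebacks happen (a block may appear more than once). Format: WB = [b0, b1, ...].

  0 | R B5 → L2 miss [-]
  1 | W B5 → L2 hit [D]
  2 | R B6 → L0 miss [-]
  3 | W B2 → L2 miss wb→B5 [D]
  4 | R B8 → L2 miss wb→B2 [-]
  5 | R B0 → L0 miss [-]
  6 | R B1 → L1 miss [-]
  7 | W B3 → L0 miss [D]
  8 | R B2 → L2 miss [-]

WB = [5, 2]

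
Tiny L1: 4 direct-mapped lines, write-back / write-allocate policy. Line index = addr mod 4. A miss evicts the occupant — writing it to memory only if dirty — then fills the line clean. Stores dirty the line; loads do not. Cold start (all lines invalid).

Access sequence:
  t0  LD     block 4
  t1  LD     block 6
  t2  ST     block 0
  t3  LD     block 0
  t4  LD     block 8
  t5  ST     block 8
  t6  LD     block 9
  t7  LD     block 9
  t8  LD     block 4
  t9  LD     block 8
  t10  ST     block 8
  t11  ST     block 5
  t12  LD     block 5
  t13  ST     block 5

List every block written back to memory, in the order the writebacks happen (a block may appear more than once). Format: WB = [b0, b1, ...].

WB = [0, 8]

0: R B4 → L0 miss [-]
1: R B6 → L2 miss [-]
2: W B0 → L0 miss [D]
3: R B0 → L0 hit [D]
4: R B8 → L0 miss wb→B0 [-]
5: W B8 → L0 hit [D]
6: R B9 → L1 miss [-]
7: R B9 → L1 hit [-]
8: R B4 → L0 miss wb→B8 [-]
9: R B8 → L0 miss [-]
10: W B8 → L0 hit [D]
11: W B5 → L1 miss [D]
12: R B5 → L1 hit [D]
13: W B5 → L1 hit [D]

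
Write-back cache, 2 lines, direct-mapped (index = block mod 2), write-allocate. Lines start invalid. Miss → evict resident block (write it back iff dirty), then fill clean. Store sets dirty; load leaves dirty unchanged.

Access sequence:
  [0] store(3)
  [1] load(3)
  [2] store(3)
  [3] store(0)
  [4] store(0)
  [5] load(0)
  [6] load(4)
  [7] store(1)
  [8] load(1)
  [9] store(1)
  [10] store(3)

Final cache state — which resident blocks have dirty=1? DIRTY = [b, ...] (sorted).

0: W B3 -> L1 miss  d=D]
1: R B3 -> L1 hit  d=D]
2: W B3 -> L1 hit  d=D]
3: W B0 -> L0 miss  d=D]
4: W B0 -> L0 hit  d=D]
5: R B0 -> L0 hit  d=D]
6: R B4 -> L0 miss wb->B0  d=-]
7: W B1 -> L1 miss wb->B3  d=D]
8: R B1 -> L1 hit  d=D]
9: W B1 -> L1 hit  d=D]
10: W B3 -> L1 miss wb->B1  d=D]

DIRTY = [3]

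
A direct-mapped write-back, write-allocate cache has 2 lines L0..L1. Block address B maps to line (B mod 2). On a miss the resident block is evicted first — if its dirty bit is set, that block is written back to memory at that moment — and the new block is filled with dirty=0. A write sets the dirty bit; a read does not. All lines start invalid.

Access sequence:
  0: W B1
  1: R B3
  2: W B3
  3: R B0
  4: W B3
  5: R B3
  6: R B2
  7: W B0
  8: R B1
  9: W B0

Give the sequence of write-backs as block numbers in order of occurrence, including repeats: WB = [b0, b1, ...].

  0 | W B1 → L1 miss [D]
  1 | R B3 → L1 miss wb→B1 [-]
  2 | W B3 → L1 hit [D]
  3 | R B0 → L0 miss [-]
  4 | W B3 → L1 hit [D]
  5 | R B3 → L1 hit [D]
  6 | R B2 → L0 miss [-]
  7 | W B0 → L0 miss [D]
  8 | R B1 → L1 miss wb→B3 [-]
  9 | W B0 → L0 hit [D]

WB = [1, 3]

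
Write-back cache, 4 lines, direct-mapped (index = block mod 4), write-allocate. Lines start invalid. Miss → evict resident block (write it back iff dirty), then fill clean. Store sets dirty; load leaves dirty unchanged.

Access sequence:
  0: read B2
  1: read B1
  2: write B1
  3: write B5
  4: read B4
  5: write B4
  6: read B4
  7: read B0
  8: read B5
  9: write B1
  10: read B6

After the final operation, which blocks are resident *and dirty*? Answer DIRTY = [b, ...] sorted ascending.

0: R B2 -> L2 miss  d=-]
1: R B1 -> L1 miss  d=-]
2: W B1 -> L1 hit  d=D]
3: W B5 -> L1 miss wb->B1  d=D]
4: R B4 -> L0 miss  d=-]
5: W B4 -> L0 hit  d=D]
6: R B4 -> L0 hit  d=D]
7: R B0 -> L0 miss wb->B4  d=-]
8: R B5 -> L1 hit  d=D]
9: W B1 -> L1 miss wb->B5  d=D]
10: R B6 -> L2 miss  d=-]

DIRTY = [1]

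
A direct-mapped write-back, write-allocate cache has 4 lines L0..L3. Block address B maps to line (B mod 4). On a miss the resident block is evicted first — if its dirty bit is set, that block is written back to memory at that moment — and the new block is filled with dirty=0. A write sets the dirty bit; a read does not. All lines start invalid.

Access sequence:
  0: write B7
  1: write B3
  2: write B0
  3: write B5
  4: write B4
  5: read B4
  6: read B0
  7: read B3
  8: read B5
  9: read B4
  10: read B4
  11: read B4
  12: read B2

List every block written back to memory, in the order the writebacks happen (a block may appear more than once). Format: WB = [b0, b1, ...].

WB = [7, 0, 4]

0: W B7 → L3 miss [D]
1: W B3 → L3 miss wb→B7 [D]
2: W B0 → L0 miss [D]
3: W B5 → L1 miss [D]
4: W B4 → L0 miss wb→B0 [D]
5: R B4 → L0 hit [D]
6: R B0 → L0 miss wb→B4 [-]
7: R B3 → L3 hit [D]
8: R B5 → L1 hit [D]
9: R B4 → L0 miss [-]
10: R B4 → L0 hit [-]
11: R B4 → L0 hit [-]
12: R B2 → L2 miss [-]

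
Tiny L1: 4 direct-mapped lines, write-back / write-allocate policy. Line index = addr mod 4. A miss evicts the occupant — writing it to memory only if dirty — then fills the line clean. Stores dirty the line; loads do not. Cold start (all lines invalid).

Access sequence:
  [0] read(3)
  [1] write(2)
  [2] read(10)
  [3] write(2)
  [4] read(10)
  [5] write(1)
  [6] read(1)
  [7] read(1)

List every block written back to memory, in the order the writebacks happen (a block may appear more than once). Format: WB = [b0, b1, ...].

  0 | R B3 → L3 miss [-]
  1 | W B2 → L2 miss [D]
  2 | R B10 → L2 miss wb→B2 [-]
  3 | W B2 → L2 miss [D]
  4 | R B10 → L2 miss wb→B2 [-]
  5 | W B1 → L1 miss [D]
  6 | R B1 → L1 hit [D]
  7 | R B1 → L1 hit [D]

WB = [2, 2]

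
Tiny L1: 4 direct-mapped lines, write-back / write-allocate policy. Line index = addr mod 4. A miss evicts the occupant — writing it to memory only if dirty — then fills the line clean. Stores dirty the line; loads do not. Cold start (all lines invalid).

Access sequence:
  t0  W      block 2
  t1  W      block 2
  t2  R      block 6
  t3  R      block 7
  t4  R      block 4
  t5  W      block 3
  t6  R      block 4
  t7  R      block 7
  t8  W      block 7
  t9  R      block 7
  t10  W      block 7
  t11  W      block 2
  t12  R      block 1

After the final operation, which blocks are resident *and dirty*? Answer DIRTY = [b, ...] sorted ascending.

0: W B2 → L2 miss [D]
1: W B2 → L2 hit [D]
2: R B6 → L2 miss wb→B2 [-]
3: R B7 → L3 miss [-]
4: R B4 → L0 miss [-]
5: W B3 → L3 miss [D]
6: R B4 → L0 hit [-]
7: R B7 → L3 miss wb→B3 [-]
8: W B7 → L3 hit [D]
9: R B7 → L3 hit [D]
10: W B7 → L3 hit [D]
11: W B2 → L2 miss [D]
12: R B1 → L1 miss [-]

DIRTY = [2, 7]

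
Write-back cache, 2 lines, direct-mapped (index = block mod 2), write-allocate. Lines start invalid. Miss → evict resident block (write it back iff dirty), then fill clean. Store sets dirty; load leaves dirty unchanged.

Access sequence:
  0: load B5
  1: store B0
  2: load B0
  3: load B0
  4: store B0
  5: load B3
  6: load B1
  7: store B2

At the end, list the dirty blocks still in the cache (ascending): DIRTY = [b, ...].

0: R B5 → L1 miss [-]
1: W B0 → L0 miss [D]
2: R B0 → L0 hit [D]
3: R B0 → L0 hit [D]
4: W B0 → L0 hit [D]
5: R B3 → L1 miss [-]
6: R B1 → L1 miss [-]
7: W B2 → L0 miss wb→B0 [D]

DIRTY = [2]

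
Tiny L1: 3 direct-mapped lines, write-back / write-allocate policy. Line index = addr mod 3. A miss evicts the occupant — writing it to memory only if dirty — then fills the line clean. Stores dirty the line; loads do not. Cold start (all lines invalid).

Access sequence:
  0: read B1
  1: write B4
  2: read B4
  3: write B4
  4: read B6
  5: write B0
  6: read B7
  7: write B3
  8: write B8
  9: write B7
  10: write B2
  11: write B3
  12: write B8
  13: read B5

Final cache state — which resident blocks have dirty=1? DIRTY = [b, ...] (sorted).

DIRTY = [3, 7]

  0 | R B1 → L1 miss [-]
  1 | W B4 → L1 miss [D]
  2 | R B4 → L1 hit [D]
  3 | W B4 → L1 hit [D]
  4 | R B6 → L0 miss [-]
  5 | W B0 → L0 miss [D]
  6 | R B7 → L1 miss wb→B4 [-]
  7 | W B3 → L0 miss wb→B0 [D]
  8 | W B8 → L2 miss [D]
  9 | W B7 → L1 hit [D]
  10 | W B2 → L2 miss wb→B8 [D]
  11 | W B3 → L0 hit [D]
  12 | W B8 → L2 miss wb→B2 [D]
  13 | R B5 → L2 miss wb→B8 [-]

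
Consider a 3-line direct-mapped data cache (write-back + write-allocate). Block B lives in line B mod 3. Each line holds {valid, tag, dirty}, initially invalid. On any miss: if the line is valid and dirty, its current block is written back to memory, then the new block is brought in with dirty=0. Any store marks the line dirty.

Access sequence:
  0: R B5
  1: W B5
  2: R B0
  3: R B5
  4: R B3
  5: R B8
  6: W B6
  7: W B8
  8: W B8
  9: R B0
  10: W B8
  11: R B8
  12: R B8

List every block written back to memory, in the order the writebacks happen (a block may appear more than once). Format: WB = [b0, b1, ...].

WB = [5, 6]

  0 | R B5 → L2 miss [-]
  1 | W B5 → L2 hit [D]
  2 | R B0 → L0 miss [-]
  3 | R B5 → L2 hit [D]
  4 | R B3 → L0 miss [-]
  5 | R B8 → L2 miss wb→B5 [-]
  6 | W B6 → L0 miss [D]
  7 | W B8 → L2 hit [D]
  8 | W B8 → L2 hit [D]
  9 | R B0 → L0 miss wb→B6 [-]
  10 | W B8 → L2 hit [D]
  11 | R B8 → L2 hit [D]
  12 | R B8 → L2 hit [D]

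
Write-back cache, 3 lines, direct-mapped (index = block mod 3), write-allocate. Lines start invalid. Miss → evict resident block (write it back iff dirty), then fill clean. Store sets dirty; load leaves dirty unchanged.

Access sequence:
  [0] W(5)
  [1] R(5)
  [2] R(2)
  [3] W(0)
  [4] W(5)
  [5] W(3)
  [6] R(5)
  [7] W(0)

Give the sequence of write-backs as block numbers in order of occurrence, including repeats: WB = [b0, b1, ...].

WB = [5, 0, 3]

  0 | W B5 → L2 miss [D]
  1 | R B5 → L2 hit [D]
  2 | R B2 → L2 miss wb→B5 [-]
  3 | W B0 → L0 miss [D]
  4 | W B5 → L2 miss [D]
  5 | W B3 → L0 miss wb→B0 [D]
  6 | R B5 → L2 hit [D]
  7 | W B0 → L0 miss wb→B3 [D]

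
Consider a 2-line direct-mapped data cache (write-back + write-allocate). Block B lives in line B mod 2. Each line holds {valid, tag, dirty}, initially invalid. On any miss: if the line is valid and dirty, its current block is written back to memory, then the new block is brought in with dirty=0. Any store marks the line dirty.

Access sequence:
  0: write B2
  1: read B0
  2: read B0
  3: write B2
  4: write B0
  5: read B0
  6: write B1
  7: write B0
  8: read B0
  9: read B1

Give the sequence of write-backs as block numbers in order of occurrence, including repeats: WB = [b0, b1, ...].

WB = [2, 2]

0: W B2 -> L0 miss  d=D]
1: R B0 -> L0 miss wb->B2  d=-]
2: R B0 -> L0 hit  d=-]
3: W B2 -> L0 miss  d=D]
4: W B0 -> L0 miss wb->B2  d=D]
5: R B0 -> L0 hit  d=D]
6: W B1 -> L1 miss  d=D]
7: W B0 -> L0 hit  d=D]
8: R B0 -> L0 hit  d=D]
9: R B1 -> L1 hit  d=D]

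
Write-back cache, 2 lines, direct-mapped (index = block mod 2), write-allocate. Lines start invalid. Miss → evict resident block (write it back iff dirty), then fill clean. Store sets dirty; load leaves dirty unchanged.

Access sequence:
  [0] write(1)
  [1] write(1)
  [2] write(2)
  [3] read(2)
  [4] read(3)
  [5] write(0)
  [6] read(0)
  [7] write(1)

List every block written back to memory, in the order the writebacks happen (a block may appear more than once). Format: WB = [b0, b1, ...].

WB = [1, 2]

0: W B1 → L1 miss [D]
1: W B1 → L1 hit [D]
2: W B2 → L0 miss [D]
3: R B2 → L0 hit [D]
4: R B3 → L1 miss wb→B1 [-]
5: W B0 → L0 miss wb→B2 [D]
6: R B0 → L0 hit [D]
7: W B1 → L1 miss [D]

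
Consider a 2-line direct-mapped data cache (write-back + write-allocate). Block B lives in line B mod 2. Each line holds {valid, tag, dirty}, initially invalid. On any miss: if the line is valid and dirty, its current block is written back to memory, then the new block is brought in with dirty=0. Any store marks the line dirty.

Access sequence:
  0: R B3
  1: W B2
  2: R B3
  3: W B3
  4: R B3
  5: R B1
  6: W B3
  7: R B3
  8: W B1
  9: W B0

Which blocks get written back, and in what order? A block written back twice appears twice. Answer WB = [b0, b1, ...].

WB = [3, 3, 2]

  0 | R B3 → L1 miss [-]
  1 | W B2 → L0 miss [D]
  2 | R B3 → L1 hit [-]
  3 | W B3 → L1 hit [D]
  4 | R B3 → L1 hit [D]
  5 | R B1 → L1 miss wb→B3 [-]
  6 | W B3 → L1 miss [D]
  7 | R B3 → L1 hit [D]
  8 | W B1 → L1 miss wb→B3 [D]
  9 | W B0 → L0 miss wb→B2 [D]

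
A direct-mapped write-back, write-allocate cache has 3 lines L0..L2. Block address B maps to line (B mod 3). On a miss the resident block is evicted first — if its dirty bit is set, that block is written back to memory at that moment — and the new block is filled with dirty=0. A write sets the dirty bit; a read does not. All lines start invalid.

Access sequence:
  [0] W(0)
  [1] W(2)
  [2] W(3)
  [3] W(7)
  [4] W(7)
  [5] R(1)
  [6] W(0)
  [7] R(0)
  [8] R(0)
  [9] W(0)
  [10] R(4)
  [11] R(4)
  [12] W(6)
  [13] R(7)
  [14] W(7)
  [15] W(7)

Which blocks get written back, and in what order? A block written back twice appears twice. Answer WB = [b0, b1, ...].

  0 | W B0 → L0 miss [D]
  1 | W B2 → L2 miss [D]
  2 | W B3 → L0 miss wb→B0 [D]
  3 | W B7 → L1 miss [D]
  4 | W B7 → L1 hit [D]
  5 | R B1 → L1 miss wb→B7 [-]
  6 | W B0 → L0 miss wb→B3 [D]
  7 | R B0 → L0 hit [D]
  8 | R B0 → L0 hit [D]
  9 | W B0 → L0 hit [D]
  10 | R B4 → L1 miss [-]
  11 | R B4 → L1 hit [-]
  12 | W B6 → L0 miss wb→B0 [D]
  13 | R B7 → L1 miss [-]
  14 | W B7 → L1 hit [D]
  15 | W B7 → L1 hit [D]

WB = [0, 7, 3, 0]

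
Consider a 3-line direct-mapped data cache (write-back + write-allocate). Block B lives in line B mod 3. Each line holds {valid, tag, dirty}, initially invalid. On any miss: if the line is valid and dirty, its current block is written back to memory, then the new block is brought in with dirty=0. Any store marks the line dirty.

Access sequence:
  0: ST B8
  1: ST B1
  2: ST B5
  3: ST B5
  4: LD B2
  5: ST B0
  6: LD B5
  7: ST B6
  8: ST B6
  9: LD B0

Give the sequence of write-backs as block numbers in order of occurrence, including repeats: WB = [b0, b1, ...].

WB = [8, 5, 0, 6]

  0 | W B8 → L2 miss [D]
  1 | W B1 → L1 miss [D]
  2 | W B5 → L2 miss wb→B8 [D]
  3 | W B5 → L2 hit [D]
  4 | R B2 → L2 miss wb→B5 [-]
  5 | W B0 → L0 miss [D]
  6 | R B5 → L2 miss [-]
  7 | W B6 → L0 miss wb→B0 [D]
  8 | W B6 → L0 hit [D]
  9 | R B0 → L0 miss wb→B6 [-]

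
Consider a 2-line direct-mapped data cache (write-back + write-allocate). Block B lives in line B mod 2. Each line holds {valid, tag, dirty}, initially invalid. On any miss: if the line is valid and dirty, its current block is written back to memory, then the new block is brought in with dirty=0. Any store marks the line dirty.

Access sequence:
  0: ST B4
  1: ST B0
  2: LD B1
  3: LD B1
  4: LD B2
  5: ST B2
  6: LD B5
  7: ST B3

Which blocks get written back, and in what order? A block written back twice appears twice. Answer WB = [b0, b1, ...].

WB = [4, 0]

  0 | W B4 → L0 miss [D]
  1 | W B0 → L0 miss wb→B4 [D]
  2 | R B1 → L1 miss [-]
  3 | R B1 → L1 hit [-]
  4 | R B2 → L0 miss wb→B0 [-]
  5 | W B2 → L0 hit [D]
  6 | R B5 → L1 miss [-]
  7 | W B3 → L1 miss [D]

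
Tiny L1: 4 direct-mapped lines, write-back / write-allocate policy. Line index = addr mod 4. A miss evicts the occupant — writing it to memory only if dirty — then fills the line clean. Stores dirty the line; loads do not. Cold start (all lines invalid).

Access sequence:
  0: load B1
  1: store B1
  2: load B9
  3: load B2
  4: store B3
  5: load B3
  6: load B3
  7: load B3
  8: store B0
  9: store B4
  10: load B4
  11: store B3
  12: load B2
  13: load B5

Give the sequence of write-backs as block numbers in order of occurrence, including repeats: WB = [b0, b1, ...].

WB = [1, 0]

0: R B1 → L1 miss [-]
1: W B1 → L1 hit [D]
2: R B9 → L1 miss wb→B1 [-]
3: R B2 → L2 miss [-]
4: W B3 → L3 miss [D]
5: R B3 → L3 hit [D]
6: R B3 → L3 hit [D]
7: R B3 → L3 hit [D]
8: W B0 → L0 miss [D]
9: W B4 → L0 miss wb→B0 [D]
10: R B4 → L0 hit [D]
11: W B3 → L3 hit [D]
12: R B2 → L2 hit [-]
13: R B5 → L1 miss [-]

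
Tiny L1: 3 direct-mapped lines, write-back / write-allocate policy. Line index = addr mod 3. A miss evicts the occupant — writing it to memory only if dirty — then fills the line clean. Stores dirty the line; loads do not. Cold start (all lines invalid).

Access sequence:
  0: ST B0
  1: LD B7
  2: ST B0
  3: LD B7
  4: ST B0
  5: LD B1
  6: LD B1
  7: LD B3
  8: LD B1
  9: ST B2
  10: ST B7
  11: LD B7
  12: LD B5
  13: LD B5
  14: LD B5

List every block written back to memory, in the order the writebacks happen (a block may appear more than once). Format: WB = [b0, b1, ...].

WB = [0, 2]

0: W B0 -> L0 miss  d=D]
1: R B7 -> L1 miss  d=-]
2: W B0 -> L0 hit  d=D]
3: R B7 -> L1 hit  d=-]
4: W B0 -> L0 hit  d=D]
5: R B1 -> L1 miss  d=-]
6: R B1 -> L1 hit  d=-]
7: R B3 -> L0 miss wb->B0  d=-]
8: R B1 -> L1 hit  d=-]
9: W B2 -> L2 miss  d=D]
10: W B7 -> L1 miss  d=D]
11: R B7 -> L1 hit  d=D]
12: R B5 -> L2 miss wb->B2  d=-]
13: R B5 -> L2 hit  d=-]
14: R B5 -> L2 hit  d=-]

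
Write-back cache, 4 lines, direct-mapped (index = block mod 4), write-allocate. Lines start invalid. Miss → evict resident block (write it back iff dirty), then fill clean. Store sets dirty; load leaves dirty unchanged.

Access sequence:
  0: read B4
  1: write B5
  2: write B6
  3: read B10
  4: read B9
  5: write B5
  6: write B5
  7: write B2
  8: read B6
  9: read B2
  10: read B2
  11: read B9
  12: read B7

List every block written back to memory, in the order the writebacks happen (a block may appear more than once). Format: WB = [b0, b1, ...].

0: R B4 → L0 miss [-]
1: W B5 → L1 miss [D]
2: W B6 → L2 miss [D]
3: R B10 → L2 miss wb→B6 [-]
4: R B9 → L1 miss wb→B5 [-]
5: W B5 → L1 miss [D]
6: W B5 → L1 hit [D]
7: W B2 → L2 miss [D]
8: R B6 → L2 miss wb→B2 [-]
9: R B2 → L2 miss [-]
10: R B2 → L2 hit [-]
11: R B9 → L1 miss wb→B5 [-]
12: R B7 → L3 miss [-]

WB = [6, 5, 2, 5]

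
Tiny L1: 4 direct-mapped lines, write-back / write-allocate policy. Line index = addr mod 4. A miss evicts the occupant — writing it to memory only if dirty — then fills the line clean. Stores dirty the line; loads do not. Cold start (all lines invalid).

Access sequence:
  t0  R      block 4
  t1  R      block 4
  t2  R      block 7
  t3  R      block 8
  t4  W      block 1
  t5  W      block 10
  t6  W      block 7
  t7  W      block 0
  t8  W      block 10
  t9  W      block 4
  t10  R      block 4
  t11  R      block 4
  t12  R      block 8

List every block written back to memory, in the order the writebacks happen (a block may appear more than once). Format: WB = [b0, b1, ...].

0: R B4 -> L0 miss  d=-]
1: R B4 -> L0 hit  d=-]
2: R B7 -> L3 miss  d=-]
3: R B8 -> L0 miss  d=-]
4: W B1 -> L1 miss  d=D]
5: W B10 -> L2 miss  d=D]
6: W B7 -> L3 hit  d=D]
7: W B0 -> L0 miss  d=D]
8: W B10 -> L2 hit  d=D]
9: W B4 -> L0 miss wb->B0  d=D]
10: R B4 -> L0 hit  d=D]
11: R B4 -> L0 hit  d=D]
12: R B8 -> L0 miss wb->B4  d=-]

WB = [0, 4]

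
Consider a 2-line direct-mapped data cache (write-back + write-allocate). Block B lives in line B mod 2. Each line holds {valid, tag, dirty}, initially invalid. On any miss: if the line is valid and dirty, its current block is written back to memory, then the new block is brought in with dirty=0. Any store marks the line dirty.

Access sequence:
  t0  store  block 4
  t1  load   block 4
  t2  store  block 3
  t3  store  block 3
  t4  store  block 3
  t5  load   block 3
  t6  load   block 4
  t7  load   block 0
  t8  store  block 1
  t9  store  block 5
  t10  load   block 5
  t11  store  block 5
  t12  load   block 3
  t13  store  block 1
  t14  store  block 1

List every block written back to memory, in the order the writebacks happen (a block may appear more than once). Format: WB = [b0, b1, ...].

WB = [4, 3, 1, 5]

0: W B4 → L0 miss [D]
1: R B4 → L0 hit [D]
2: W B3 → L1 miss [D]
3: W B3 → L1 hit [D]
4: W B3 → L1 hit [D]
5: R B3 → L1 hit [D]
6: R B4 → L0 hit [D]
7: R B0 → L0 miss wb→B4 [-]
8: W B1 → L1 miss wb→B3 [D]
9: W B5 → L1 miss wb→B1 [D]
10: R B5 → L1 hit [D]
11: W B5 → L1 hit [D]
12: R B3 → L1 miss wb→B5 [-]
13: W B1 → L1 miss [D]
14: W B1 → L1 hit [D]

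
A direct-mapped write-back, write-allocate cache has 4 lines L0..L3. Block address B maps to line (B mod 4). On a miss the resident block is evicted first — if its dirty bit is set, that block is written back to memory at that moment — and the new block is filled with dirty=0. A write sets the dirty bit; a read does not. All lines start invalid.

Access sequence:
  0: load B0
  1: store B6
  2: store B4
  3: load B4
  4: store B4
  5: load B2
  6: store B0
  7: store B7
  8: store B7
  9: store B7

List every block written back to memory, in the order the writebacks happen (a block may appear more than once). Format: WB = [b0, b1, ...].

WB = [6, 4]

  0 | R B0 → L0 miss [-]
  1 | W B6 → L2 miss [D]
  2 | W B4 → L0 miss [D]
  3 | R B4 → L0 hit [D]
  4 | W B4 → L0 hit [D]
  5 | R B2 → L2 miss wb→B6 [-]
  6 | W B0 → L0 miss wb→B4 [D]
  7 | W B7 → L3 miss [D]
  8 | W B7 → L3 hit [D]
  9 | W B7 → L3 hit [D]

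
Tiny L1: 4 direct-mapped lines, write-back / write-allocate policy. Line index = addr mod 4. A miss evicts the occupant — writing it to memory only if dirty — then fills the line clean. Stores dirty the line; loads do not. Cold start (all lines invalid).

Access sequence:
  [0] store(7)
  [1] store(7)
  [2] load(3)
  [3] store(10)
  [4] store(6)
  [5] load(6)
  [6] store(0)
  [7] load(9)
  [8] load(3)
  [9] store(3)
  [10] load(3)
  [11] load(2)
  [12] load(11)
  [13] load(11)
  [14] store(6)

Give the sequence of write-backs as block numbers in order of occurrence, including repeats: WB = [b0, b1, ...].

  0 | W B7 → L3 miss [D]
  1 | W B7 → L3 hit [D]
  2 | R B3 → L3 miss wb→B7 [-]
  3 | W B10 → L2 miss [D]
  4 | W B6 → L2 miss wb→B10 [D]
  5 | R B6 → L2 hit [D]
  6 | W B0 → L0 miss [D]
  7 | R B9 → L1 miss [-]
  8 | R B3 → L3 hit [-]
  9 | W B3 → L3 hit [D]
  10 | R B3 → L3 hit [D]
  11 | R B2 → L2 miss wb→B6 [-]
  12 | R B11 → L3 miss wb→B3 [-]
  13 | R B11 → L3 hit [-]
  14 | W B6 → L2 miss [D]

WB = [7, 10, 6, 3]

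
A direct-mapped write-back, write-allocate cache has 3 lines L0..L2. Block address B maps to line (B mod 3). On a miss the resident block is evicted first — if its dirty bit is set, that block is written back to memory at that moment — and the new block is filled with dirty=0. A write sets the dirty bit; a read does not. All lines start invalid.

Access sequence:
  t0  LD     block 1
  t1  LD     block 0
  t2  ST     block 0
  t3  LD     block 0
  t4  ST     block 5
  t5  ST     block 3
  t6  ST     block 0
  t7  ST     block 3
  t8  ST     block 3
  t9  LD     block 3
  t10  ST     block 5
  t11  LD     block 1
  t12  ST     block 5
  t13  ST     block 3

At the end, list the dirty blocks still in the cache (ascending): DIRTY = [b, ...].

DIRTY = [3, 5]

0: R B1 -> L1 miss  d=-]
1: R B0 -> L0 miss  d=-]
2: W B0 -> L0 hit  d=D]
3: R B0 -> L0 hit  d=D]
4: W B5 -> L2 miss  d=D]
5: W B3 -> L0 miss wb->B0  d=D]
6: W B0 -> L0 miss wb->B3  d=D]
7: W B3 -> L0 miss wb->B0  d=D]
8: W B3 -> L0 hit  d=D]
9: R B3 -> L0 hit  d=D]
10: W B5 -> L2 hit  d=D]
11: R B1 -> L1 hit  d=-]
12: W B5 -> L2 hit  d=D]
13: W B3 -> L0 hit  d=D]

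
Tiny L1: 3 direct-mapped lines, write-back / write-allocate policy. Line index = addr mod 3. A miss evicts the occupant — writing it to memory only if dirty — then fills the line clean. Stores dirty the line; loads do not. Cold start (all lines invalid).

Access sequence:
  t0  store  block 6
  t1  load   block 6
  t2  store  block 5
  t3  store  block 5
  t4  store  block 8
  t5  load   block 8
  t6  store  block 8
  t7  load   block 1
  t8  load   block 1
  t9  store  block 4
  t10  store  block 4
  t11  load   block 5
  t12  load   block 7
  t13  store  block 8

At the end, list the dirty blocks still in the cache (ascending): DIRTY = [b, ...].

DIRTY = [6, 8]

0: W B6 → L0 miss [D]
1: R B6 → L0 hit [D]
2: W B5 → L2 miss [D]
3: W B5 → L2 hit [D]
4: W B8 → L2 miss wb→B5 [D]
5: R B8 → L2 hit [D]
6: W B8 → L2 hit [D]
7: R B1 → L1 miss [-]
8: R B1 → L1 hit [-]
9: W B4 → L1 miss [D]
10: W B4 → L1 hit [D]
11: R B5 → L2 miss wb→B8 [-]
12: R B7 → L1 miss wb→B4 [-]
13: W B8 → L2 miss [D]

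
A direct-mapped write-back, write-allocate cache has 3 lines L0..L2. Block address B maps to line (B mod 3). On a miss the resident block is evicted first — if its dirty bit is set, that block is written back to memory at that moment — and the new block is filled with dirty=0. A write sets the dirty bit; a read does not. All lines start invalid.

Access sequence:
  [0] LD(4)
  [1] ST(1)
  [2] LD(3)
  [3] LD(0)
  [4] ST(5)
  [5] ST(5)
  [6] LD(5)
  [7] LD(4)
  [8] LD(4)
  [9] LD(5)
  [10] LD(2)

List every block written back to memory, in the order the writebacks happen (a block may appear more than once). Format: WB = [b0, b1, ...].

WB = [1, 5]

  0 | R B4 → L1 miss [-]
  1 | W B1 → L1 miss [D]
  2 | R B3 → L0 miss [-]
  3 | R B0 → L0 miss [-]
  4 | W B5 → L2 miss [D]
  5 | W B5 → L2 hit [D]
  6 | R B5 → L2 hit [D]
  7 | R B4 → L1 miss wb→B1 [-]
  8 | R B4 → L1 hit [-]
  9 | R B5 → L2 hit [D]
  10 | R B2 → L2 miss wb→B5 [-]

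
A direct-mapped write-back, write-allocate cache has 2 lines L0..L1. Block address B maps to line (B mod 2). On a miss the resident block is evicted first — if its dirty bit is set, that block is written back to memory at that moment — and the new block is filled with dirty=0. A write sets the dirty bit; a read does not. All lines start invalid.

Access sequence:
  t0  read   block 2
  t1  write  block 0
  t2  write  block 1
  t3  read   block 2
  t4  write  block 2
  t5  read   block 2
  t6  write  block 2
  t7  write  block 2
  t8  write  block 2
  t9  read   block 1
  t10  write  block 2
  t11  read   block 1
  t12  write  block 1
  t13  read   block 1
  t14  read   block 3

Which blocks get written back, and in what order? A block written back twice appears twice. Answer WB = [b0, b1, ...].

0: R B2 → L0 miss [-]
1: W B0 → L0 miss [D]
2: W B1 → L1 miss [D]
3: R B2 → L0 miss wb→B0 [-]
4: W B2 → L0 hit [D]
5: R B2 → L0 hit [D]
6: W B2 → L0 hit [D]
7: W B2 → L0 hit [D]
8: W B2 → L0 hit [D]
9: R B1 → L1 hit [D]
10: W B2 → L0 hit [D]
11: R B1 → L1 hit [D]
12: W B1 → L1 hit [D]
13: R B1 → L1 hit [D]
14: R B3 → L1 miss wb→B1 [-]

WB = [0, 1]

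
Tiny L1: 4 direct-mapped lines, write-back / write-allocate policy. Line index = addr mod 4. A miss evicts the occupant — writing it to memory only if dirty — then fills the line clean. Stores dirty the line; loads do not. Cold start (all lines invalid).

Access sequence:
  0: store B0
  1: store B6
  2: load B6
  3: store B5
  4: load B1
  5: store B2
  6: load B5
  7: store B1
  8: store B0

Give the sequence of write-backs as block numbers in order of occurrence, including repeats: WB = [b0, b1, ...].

WB = [5, 6]

  0 | W B0 → L0 miss [D]
  1 | W B6 → L2 miss [D]
  2 | R B6 → L2 hit [D]
  3 | W B5 → L1 miss [D]
  4 | R B1 → L1 miss wb→B5 [-]
  5 | W B2 → L2 miss wb→B6 [D]
  6 | R B5 → L1 miss [-]
  7 | W B1 → L1 miss [D]
  8 | W B0 → L0 hit [D]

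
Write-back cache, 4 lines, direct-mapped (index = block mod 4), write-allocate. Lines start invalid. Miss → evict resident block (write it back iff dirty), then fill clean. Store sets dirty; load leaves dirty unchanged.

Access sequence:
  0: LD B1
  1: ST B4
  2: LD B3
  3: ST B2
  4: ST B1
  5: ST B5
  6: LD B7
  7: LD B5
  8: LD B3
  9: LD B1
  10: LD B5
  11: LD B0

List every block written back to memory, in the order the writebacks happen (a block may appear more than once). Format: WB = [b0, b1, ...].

WB = [1, 5, 4]

0: R B1 → L1 miss [-]
1: W B4 → L0 miss [D]
2: R B3 → L3 miss [-]
3: W B2 → L2 miss [D]
4: W B1 → L1 hit [D]
5: W B5 → L1 miss wb→B1 [D]
6: R B7 → L3 miss [-]
7: R B5 → L1 hit [D]
8: R B3 → L3 miss [-]
9: R B1 → L1 miss wb→B5 [-]
10: R B5 → L1 miss [-]
11: R B0 → L0 miss wb→B4 [-]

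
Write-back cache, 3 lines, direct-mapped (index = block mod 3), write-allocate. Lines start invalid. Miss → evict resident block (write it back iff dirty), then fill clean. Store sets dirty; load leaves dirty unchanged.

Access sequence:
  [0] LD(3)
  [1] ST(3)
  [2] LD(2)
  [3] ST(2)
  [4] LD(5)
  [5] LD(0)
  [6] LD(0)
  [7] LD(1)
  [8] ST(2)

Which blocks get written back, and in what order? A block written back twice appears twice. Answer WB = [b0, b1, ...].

WB = [2, 3]

0: R B3 -> L0 miss  d=-]
1: W B3 -> L0 hit  d=D]
2: R B2 -> L2 miss  d=-]
3: W B2 -> L2 hit  d=D]
4: R B5 -> L2 miss wb->B2  d=-]
5: R B0 -> L0 miss wb->B3  d=-]
6: R B0 -> L0 hit  d=-]
7: R B1 -> L1 miss  d=-]
8: W B2 -> L2 miss  d=D]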